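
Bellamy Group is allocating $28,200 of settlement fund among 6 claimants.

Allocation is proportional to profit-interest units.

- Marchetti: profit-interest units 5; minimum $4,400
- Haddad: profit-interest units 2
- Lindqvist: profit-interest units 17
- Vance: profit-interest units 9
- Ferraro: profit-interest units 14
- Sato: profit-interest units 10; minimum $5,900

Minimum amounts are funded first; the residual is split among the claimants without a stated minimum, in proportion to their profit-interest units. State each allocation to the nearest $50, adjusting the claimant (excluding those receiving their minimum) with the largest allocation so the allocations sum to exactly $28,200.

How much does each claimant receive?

Fund the minimums — Marchetti $4,400; Sato $5,900. Remaining pool $17,900.
Remaining pool split over remaining profit-interest units 42: Haddad 852.38 → $850; Lindqvist 7,245.24 → $7,250; Vance 3,835.71 → $3,850; Ferraro 5,966.67 → $5,950.

Marchetti: $4,400; Haddad: $850; Lindqvist: $7,250; Vance: $3,850; Ferraro: $5,950; Sato: $5,900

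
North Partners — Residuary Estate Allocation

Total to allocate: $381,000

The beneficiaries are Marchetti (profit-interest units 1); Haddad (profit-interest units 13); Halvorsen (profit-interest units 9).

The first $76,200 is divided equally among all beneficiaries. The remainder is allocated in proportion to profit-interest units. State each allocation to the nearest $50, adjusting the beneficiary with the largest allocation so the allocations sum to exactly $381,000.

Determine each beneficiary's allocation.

Equal tier: $76,200 ÷ 3 = $25,400 apiece.
Remainder $304,800 by profit-interest units (total 23): Marchetti 13,252.17 → $13,250; Haddad 172,278.26 → $172,300; Halvorsen 119,269.57 → $119,250.
Totals: Marchetti $25,400 + $13,250 = $38,650; Haddad $25,400 + $172,300 = $197,700; Halvorsen $25,400 + $119,250 = $144,650.

Marchetti: $38,650 | Haddad: $197,700 | Halvorsen: $144,650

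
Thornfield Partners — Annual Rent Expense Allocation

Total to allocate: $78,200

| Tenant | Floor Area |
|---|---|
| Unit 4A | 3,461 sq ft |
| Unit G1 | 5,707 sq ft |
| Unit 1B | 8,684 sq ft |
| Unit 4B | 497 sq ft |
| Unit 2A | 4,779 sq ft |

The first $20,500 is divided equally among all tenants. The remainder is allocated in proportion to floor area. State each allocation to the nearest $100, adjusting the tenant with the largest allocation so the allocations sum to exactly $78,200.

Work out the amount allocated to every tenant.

Unit 4A: $12,700; Unit G1: $18,300; Unit 1B: $25,900; Unit 4B: $5,300; Unit 2A: $16,000

Equal tier: $20,500 ÷ 5 = $4,100 apiece.
Remainder $57,700 by floor area (total 23,128): Unit 4A 8,634.54 → $8,600; Unit G1 14,237.89 → $14,200; Unit 1B 21,664.94 → $21,700; Unit 4B 1,239.92 → $1,200; Unit 2A 11,922.70 → $11,900.
Rounding difference +$100 on remainder applied to Unit 1B.
Totals: Unit 4A $4,100 + $8,600 = $12,700; Unit G1 $4,100 + $14,200 = $18,300; Unit 1B $4,100 + $21,800 = $25,900; Unit 4B $4,100 + $1,200 = $5,300; Unit 2A $4,100 + $11,900 = $16,000.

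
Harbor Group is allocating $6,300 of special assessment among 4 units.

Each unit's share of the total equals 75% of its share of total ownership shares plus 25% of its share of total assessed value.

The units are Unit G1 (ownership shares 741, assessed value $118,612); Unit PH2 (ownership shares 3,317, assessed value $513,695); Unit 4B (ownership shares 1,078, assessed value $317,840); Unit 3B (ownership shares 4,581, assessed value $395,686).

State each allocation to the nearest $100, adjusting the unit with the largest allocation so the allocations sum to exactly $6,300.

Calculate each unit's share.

Unit G1: $500 | Unit PH2: $2,200 | Unit 4B: $900 | Unit 3B: $2,700

Ownership shares total 9,717; assessed value total 1,345,833.
Composite weights (75% ownership shares + 25% assessed value): Unit G1 0.0792; Unit PH2 0.3514; Unit 4B 0.1422; Unit 3B 0.4271.
Pro-rata amounts: Unit G1 499.13; Unit PH2 2,214.09; Unit 4B 896.15; Unit 3B 2,690.63.
At nearest $100: Unit G1 $500; Unit PH2 $2,200; Unit 4B $900; Unit 3B $2,700. Sum = $6,300.
Sum already equals the total — no adjustment.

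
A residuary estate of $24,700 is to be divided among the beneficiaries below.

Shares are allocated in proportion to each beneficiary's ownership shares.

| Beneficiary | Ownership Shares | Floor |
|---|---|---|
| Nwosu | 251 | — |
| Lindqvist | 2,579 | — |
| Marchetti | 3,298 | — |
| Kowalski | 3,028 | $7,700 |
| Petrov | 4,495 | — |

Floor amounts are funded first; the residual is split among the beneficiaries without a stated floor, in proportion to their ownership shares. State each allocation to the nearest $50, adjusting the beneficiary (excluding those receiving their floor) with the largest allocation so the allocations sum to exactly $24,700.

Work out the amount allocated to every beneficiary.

Nwosu: $400 | Lindqvist: $4,150 | Marchetti: $5,300 | Kowalski: $7,700 | Petrov: $7,150

Fund the minimums — Kowalski $7,700. Balance $17,000.
Balance split over remaining ownership shares 10,623: Nwosu 401.68 → $400; Lindqvist 4,127.18 → $4,150; Marchetti 5,277.79 → $5,300; Petrov 7,193.35 → $7,200.
Rounding difference −$50 applied to Petrov → $7,150.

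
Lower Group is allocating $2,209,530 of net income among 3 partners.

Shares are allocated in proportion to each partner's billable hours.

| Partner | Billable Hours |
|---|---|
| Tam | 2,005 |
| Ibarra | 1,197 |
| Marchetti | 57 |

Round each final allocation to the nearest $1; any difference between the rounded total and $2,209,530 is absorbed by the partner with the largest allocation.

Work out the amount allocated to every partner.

Tam: $1,359,345; Ibarra: $811,540; Marchetti: $38,645

Sum of billable hours: 3,259.
Unrounded shares: Tam 2,005/3,259 × $2,209,530 = 1,359,345.70; Ibarra 1,197/3,259 × $2,209,530 = 811,539.56; Marchetti 57/3,259 × $2,209,530 = 38,644.74.
At nearest $1: Tam $1,359,346; Ibarra $811,540; Marchetti $38,645. Sum = $2,209,531.
Difference $2,209,530 − $2,209,531 = −$1 applied to largest allocation (Tam): Tam becomes $1,359,345.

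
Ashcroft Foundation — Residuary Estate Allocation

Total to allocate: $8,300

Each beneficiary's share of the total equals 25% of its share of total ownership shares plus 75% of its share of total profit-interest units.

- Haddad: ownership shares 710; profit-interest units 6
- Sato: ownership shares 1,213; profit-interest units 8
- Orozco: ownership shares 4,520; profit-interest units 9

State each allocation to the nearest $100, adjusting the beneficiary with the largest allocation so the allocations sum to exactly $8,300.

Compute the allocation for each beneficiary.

Haddad: $1,900; Sato: $2,600; Orozco: $3,800

Ownership shares total 6,443; profit-interest units total 23.
Composite weights (25% ownership shares + 75% profit-interest units): Haddad 0.2232; Sato 0.3079; Orozco 0.4689.
Unrounded shares: Haddad 1,852.57; Sato 2,555.87; Orozco 3,891.56.
At nearest $100: Haddad $1,900; Sato $2,600; Orozco $3,900. Sum = $8,400.
Difference $8,300 − $8,400 = −$100 applied to largest allocation (Orozco): Orozco becomes $3,800.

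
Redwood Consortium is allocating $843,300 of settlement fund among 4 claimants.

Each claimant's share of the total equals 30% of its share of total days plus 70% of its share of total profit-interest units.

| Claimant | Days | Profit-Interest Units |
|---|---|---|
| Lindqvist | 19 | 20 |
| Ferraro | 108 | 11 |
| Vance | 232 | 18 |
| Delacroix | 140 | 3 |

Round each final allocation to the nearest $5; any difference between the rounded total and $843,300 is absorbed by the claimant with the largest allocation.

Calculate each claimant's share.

Days total 499; profit-interest units total 52.
Composite weights (30% days + 70% profit-interest units): Lindqvist 0.2807; Ferraro 0.2130; Vance 0.3818; Delacroix 0.1246.
Proportional shares: Lindqvist 236,675.19; Ferraro 179,628.62; Vance 321,960.68; Delacroix 105,035.50.
Rounded to nearest $5: Lindqvist $236,675; Ferraro $179,630; Vance $321,960; Delacroix $105,035. Sum = $843,300.
No rounding difference to absorb.

Lindqvist: $236,675; Ferraro: $179,630; Vance: $321,960; Delacroix: $105,035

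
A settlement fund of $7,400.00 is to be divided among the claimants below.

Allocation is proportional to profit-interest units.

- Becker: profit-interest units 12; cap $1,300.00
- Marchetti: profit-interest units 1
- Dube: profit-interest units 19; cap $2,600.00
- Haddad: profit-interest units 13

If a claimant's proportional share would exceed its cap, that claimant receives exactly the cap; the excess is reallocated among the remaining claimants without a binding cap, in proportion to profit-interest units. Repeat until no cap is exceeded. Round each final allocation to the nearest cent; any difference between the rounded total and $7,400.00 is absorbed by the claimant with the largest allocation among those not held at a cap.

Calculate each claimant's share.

Profit-interest units total: 45.
Proportional shares (ignoring caps): Becker 1,973.3333; Marchetti 164.4444; Dube 3,124.4444; Haddad 2,137.7778.
Cap binds for Becker ($1,300.00), Dube ($2,600.00); residual $3,500.00 reallocated over remaining profit-interest units 14.
Remaining shares: Marchetti 250.0000 → $250.00; Haddad 3,250.0000 → $3,250.00.

Becker: $1,300.00 | Marchetti: $250.00 | Dube: $2,600.00 | Haddad: $3,250.00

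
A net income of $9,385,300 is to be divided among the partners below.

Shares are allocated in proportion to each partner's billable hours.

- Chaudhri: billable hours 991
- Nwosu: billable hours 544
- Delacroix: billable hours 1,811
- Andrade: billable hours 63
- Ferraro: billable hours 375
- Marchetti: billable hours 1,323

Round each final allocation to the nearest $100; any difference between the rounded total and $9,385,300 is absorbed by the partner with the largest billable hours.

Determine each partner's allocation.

Chaudhri: $1,821,200; Nwosu: $999,700; Delacroix: $3,328,200; Andrade: $115,800; Ferraro: $689,100; Marchetti: $2,431,300

Total billable hours = 5,107.
Proportional shares: Chaudhri 991/5,107 × $9,385,300 = 1,821,192.93; Nwosu 544/5,107 × $9,385,300 = 999,726.49; Delacroix 1,811/5,107 × $9,385,300 = 3,328,133.60; Andrade 63/5,107 × $9,385,300 = 115,777.15; Ferraro 375/5,107 × $9,385,300 = 689,149.70; Marchetti 1,323/5,107 × $9,385,300 = 2,431,320.13.
Rounded to nearest $100: Chaudhri $1,821,200; Nwosu $999,700; Delacroix $3,328,100; Andrade $115,800; Ferraro $689,100; Marchetti $2,431,300. Sum = $9,385,200.
Difference $9,385,300 − $9,385,200 = +$100 applied to largest billable hours (Delacroix): Delacroix becomes $3,328,200.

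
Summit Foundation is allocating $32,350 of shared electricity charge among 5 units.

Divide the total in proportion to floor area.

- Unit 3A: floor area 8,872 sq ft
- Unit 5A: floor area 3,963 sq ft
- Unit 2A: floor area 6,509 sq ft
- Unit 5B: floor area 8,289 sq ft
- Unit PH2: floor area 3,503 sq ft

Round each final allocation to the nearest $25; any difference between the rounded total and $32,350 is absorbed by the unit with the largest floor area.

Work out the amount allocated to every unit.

Floor area total: 31,136.
Unrounded shares: Unit 3A 8,872/31,136 × $32,350 = 9,217.92; Unit 5A 3,963/31,136 × $32,350 = 4,117.52; Unit 2A 6,509/31,136 × $32,350 = 6,762.79; Unit 5B 8,289/31,136 × $32,350 = 8,612.19; Unit PH2 3,503/31,136 × $32,350 = 3,639.58.
After rounding ($25): Unit 3A $9,225; Unit 5A $4,125; Unit 2A $6,775; Unit 5B $8,600; Unit PH2 $3,650. Sum = $32,375.
Difference $32,350 − $32,375 = −$25 applied to largest floor area (Unit 3A): Unit 3A becomes $9,200.

Unit 3A: $9,200 · Unit 5A: $4,125 · Unit 2A: $6,775 · Unit 5B: $8,600 · Unit PH2: $3,650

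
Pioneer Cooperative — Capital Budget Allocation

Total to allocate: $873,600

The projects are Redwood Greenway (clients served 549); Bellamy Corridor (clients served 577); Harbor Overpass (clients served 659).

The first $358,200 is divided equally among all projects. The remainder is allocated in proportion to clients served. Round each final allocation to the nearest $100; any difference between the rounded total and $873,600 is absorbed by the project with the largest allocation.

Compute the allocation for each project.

Redwood Greenway: $277,900; Bellamy Corridor: $286,000; Harbor Overpass: $309,700

Equal tier: $358,200 ÷ 3 = $119,400 apiece.
Remainder $515,400 by clients served (total 1,785): Redwood Greenway 158,517.98 → $158,500; Bellamy Corridor 166,602.69 → $166,600; Harbor Overpass 190,279.33 → $190,300.
Totals: Redwood Greenway $119,400 + $158,500 = $277,900; Bellamy Corridor $119,400 + $166,600 = $286,000; Harbor Overpass $119,400 + $190,300 = $309,700.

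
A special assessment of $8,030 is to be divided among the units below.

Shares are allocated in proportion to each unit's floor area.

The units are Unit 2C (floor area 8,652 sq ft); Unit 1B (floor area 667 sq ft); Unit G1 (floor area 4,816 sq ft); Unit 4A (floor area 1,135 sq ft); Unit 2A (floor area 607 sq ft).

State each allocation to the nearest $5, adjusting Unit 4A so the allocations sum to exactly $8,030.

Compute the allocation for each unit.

Sum of floor area: 15,877.
Unrounded shares: Unit 2C 8,652/15,877 × $8,030 = 4,375.86; Unit 1B 667/15,877 × $8,030 = 337.34; Unit G1 4,816/15,877 × $8,030 = 2,435.75; Unit 4A 1,135/15,877 × $8,030 = 574.04; Unit 2A 607/15,877 × $8,030 = 307.00.
After rounding ($5): Unit 2C $4,375; Unit 1B $335; Unit G1 $2,435; Unit 4A $575; Unit 2A $305. Sum = $8,025.
Difference $8,030 − $8,025 = +$5 applied to Unit 4A: Unit 4A becomes $580.

Unit 2C: $4,375; Unit 1B: $335; Unit G1: $2,435; Unit 4A: $580; Unit 2A: $305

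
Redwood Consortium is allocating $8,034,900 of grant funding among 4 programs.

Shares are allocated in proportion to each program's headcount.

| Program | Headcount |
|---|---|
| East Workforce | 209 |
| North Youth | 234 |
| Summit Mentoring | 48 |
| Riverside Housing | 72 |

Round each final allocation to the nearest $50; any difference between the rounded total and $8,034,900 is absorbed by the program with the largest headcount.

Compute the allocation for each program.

East Workforce: $2,982,750 · North Youth: $3,339,550 · Summit Mentoring: $685,050 · Riverside Housing: $1,027,550

Sum of headcount: 209 + 234 + 48 + 72 = 563.
Raw shares: East Workforce 2,982,760.39; North Youth 3,339,549.91; Summit Mentoring 685,035.88; Riverside Housing 1,027,553.82.
Rounded to nearest $50: East Workforce $2,982,750; North Youth $3,339,550; Summit Mentoring $685,050; Riverside Housing $1,027,550. Sum = $8,034,900.
No rounding difference to absorb.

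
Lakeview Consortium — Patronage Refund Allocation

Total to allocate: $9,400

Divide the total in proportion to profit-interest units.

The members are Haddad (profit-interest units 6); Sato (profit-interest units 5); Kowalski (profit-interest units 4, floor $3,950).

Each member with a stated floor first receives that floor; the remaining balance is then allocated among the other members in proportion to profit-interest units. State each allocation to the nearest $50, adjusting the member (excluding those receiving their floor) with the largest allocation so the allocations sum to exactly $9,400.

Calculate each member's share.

Guaranteed amounts: Kowalski $3,950. Residual $5,450.
Residual split over remaining profit-interest units 11: Haddad 2,972.73 → $2,950; Sato 2,477.27 → $2,500.

Haddad: $2,950; Sato: $2,500; Kowalski: $3,950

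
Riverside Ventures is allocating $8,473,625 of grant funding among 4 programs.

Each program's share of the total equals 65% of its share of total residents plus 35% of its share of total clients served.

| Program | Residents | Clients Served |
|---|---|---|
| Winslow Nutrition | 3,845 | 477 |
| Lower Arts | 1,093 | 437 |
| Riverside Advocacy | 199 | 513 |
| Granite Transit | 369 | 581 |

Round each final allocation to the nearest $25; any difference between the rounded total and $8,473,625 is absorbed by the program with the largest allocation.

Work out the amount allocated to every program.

Winslow Nutrition: $4,550,825 · Lower Arts: $1,738,800 · Riverside Advocacy: $956,750 · Granite Transit: $1,227,250

Totals — residents 5,506, clients served 2,008.
Blended shares (65% residents + 35% clients served): Winslow Nutrition 0.5371; Lower Arts 0.2052; Riverside Advocacy 0.1129; Granite Transit 0.1448.
Unrounded shares: Winslow Nutrition 4,550,814.05; Lower Arts 1,738,807.20; Riverside Advocacy 956,756.02; Granite Transit 1,227,247.73.
After rounding ($25): Winslow Nutrition $4,550,825; Lower Arts $1,738,800; Riverside Advocacy $956,750; Granite Transit $1,227,250. Sum = $8,473,625.
Rounded total matches; no reconciliation needed.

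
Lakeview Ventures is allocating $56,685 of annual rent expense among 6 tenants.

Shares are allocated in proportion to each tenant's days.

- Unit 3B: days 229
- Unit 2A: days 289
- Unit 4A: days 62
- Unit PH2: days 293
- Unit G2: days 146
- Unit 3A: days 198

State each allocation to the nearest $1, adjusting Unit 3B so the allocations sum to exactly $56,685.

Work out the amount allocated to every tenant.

Unit 3B: $10,667 · Unit 2A: $13,461 · Unit 4A: $2,888 · Unit PH2: $13,647 · Unit G2: $6,800 · Unit 3A: $9,222

Days total: 1,217.
Unrounded shares: Unit 3B 229/1,217 × $56,685 = 10,666.28; Unit 2A 289/1,217 × $56,685 = 13,460.94; Unit 4A 62/1,217 × $56,685 = 2,887.81; Unit PH2 293/1,217 × $56,685 = 13,647.25; Unit G2 146/1,217 × $56,685 = 6,800.34; Unit 3A 198/1,217 × $56,685 = 9,222.37.
After rounding ($1): Unit 3B $10,666; Unit 2A $13,461; Unit 4A $2,888; Unit PH2 $13,647; Unit G2 $6,800; Unit 3A $9,222. Sum = $56,684.
Difference $56,685 − $56,684 = +$1 applied to Unit 3B: Unit 3B becomes $10,667.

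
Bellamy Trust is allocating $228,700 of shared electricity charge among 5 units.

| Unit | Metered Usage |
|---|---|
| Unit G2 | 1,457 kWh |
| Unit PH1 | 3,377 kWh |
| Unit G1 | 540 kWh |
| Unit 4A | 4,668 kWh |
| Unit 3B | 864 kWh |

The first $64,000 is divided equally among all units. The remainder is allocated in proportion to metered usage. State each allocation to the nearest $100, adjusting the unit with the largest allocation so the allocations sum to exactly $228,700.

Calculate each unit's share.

Equal tier: $64,000 ÷ 5 = $12,800 apiece.
Remainder $164,700 by metered usage (total 10,906): Unit G2 22,003.29 → $22,000; Unit PH1 50,998.71 → $51,000; Unit G1 8,154.96 → $8,200; Unit 4A 70,495.10 → $70,500; Unit 3B 13,047.94 → $13,000.
Totals: Unit G2 $12,800 + $22,000 = $34,800; Unit PH1 $12,800 + $51,000 = $63,800; Unit G1 $12,800 + $8,200 = $21,000; Unit 4A $12,800 + $70,500 = $83,300; Unit 3B $12,800 + $13,000 = $25,800.

Unit G2: $34,800 · Unit PH1: $63,800 · Unit G1: $21,000 · Unit 4A: $83,300 · Unit 3B: $25,800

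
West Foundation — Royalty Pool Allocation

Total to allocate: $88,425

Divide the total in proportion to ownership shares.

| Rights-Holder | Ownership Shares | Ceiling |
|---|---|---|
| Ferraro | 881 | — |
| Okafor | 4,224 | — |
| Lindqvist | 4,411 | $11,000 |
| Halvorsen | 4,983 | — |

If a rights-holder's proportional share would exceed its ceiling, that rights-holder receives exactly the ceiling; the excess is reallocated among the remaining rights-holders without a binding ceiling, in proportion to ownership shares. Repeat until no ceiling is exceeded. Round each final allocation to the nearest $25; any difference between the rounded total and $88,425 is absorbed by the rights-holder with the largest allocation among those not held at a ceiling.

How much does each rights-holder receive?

Ownership shares total: 14,499.
Unconstrained shares: Ferraro 5,372.95; Okafor 25,760.89; Lindqvist 26,901.35; Halvorsen 30,389.80.
Held at cap: Lindqvist ($11,000); remaining pool $77,425 reallocated over remaining ownership shares 10,088.
Remaining shares: Ferraro 6,761.64 → $6,750; Okafor 32,419.03 → $32,425; Halvorsen 38,244.33 → $38,250.

Ferraro: $6,750 · Okafor: $32,425 · Lindqvist: $11,000 · Halvorsen: $38,250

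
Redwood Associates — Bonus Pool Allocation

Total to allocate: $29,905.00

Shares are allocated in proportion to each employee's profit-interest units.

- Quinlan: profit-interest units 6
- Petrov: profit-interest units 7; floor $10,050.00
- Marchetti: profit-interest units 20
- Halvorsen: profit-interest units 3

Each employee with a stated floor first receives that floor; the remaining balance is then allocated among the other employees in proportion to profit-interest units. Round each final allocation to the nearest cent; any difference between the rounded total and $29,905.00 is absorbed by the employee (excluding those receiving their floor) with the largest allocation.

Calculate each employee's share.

Fund the minimums — Petrov $10,050.00. Balance $19,855.00.
Balance split over remaining profit-interest units 29: Quinlan 4,107.9310 → $4,107.93; Marchetti 13,693.1034 → $13,693.10; Halvorsen 2,053.9655 → $2,053.97.

Quinlan: $4,107.93 | Petrov: $10,050.00 | Marchetti: $13,693.10 | Halvorsen: $2,053.97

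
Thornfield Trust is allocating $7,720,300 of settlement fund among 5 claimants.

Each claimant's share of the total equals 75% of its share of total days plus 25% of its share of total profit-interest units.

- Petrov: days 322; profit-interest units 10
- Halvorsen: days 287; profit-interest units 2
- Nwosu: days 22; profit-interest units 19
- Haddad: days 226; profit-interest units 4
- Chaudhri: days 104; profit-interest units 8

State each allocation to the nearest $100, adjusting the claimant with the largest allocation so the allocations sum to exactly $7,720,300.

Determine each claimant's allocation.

Totals — days 961, profit-interest units 43.
Composite weights (75% days + 25% profit-interest units): Petrov 0.3094; Halvorsen 0.2356; Nwosu 0.1276; Haddad 0.1996; Chaudhri 0.1277.
Proportional shares: Petrov 2,388,971.66; Halvorsen 1,819,005.66; Nwosu 985,378.42; Haddad 1,541,238.89; Chaudhri 985,705.37.
At nearest $100: Petrov $2,389,000; Halvorsen $1,819,000; Nwosu $985,400; Haddad $1,541,200; Chaudhri $985,700. Sum = $7,720,300.
Rounded total matches; no reconciliation needed.

Petrov: $2,389,000 · Halvorsen: $1,819,000 · Nwosu: $985,400 · Haddad: $1,541,200 · Chaudhri: $985,700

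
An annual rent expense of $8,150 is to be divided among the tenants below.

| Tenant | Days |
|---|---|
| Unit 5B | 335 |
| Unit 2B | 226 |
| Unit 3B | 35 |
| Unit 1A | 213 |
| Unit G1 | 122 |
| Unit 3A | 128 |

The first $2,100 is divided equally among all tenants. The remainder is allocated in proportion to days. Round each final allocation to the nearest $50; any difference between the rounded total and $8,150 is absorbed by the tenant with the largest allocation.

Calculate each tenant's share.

Equal tier: $2,100 ÷ 6 = $350 apiece.
Remainder $6,050 by days (total 1,059): Unit 5B 1,913.83 → $1,900; Unit 2B 1,291.12 → $1,300; Unit 3B 199.95 → $200; Unit 1A 1,216.86 → $1,200; Unit G1 696.98 → $700; Unit 3A 731.26 → $750.
Totals: Unit 5B $350 + $1,900 = $2,250; Unit 2B $350 + $1,300 = $1,650; Unit 3B $350 + $200 = $550; Unit 1A $350 + $1,200 = $1,550; Unit G1 $350 + $700 = $1,050; Unit 3A $350 + $750 = $1,100.

Unit 5B: $2,250 | Unit 2B: $1,650 | Unit 3B: $550 | Unit 1A: $1,550 | Unit G1: $1,050 | Unit 3A: $1,100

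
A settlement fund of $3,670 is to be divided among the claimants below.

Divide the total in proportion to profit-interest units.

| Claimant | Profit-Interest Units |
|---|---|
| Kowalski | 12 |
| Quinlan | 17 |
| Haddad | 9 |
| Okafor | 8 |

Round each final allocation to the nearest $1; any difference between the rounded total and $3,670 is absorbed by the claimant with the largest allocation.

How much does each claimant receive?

Combined profit-interest units = 46.
Unrounded shares: Kowalski 12/46 × $3,670 = 957.39; Quinlan 17/46 × $3,670 = 1,356.30; Haddad 9/46 × $3,670 = 718.04; Okafor 8/46 × $3,670 = 638.26.
Rounded to nearest $1: Kowalski $957; Quinlan $1,356; Haddad $718; Okafor $638. Sum = $3,669.
Difference $3,670 − $3,669 = +$1 applied to largest allocation (Quinlan): Quinlan becomes $1,357.

Kowalski: $957; Quinlan: $1,357; Haddad: $718; Okafor: $638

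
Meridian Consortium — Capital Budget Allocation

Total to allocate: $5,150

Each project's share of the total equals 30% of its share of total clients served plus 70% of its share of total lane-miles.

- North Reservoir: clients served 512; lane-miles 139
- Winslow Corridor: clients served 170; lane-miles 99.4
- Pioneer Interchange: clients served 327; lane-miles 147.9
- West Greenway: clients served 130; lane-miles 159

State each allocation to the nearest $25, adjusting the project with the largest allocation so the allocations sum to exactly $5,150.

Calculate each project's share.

North Reservoir: $1,600; Winslow Corridor: $900; Pioneer Interchange: $1,425; West Greenway: $1,225

Totals — clients served 1,139, lane-miles 545.3.
Composite weights (30% clients served + 70% lane-miles): North Reservoir 0.3133; Winslow Corridor 0.1724; Pioneer Interchange 0.2760; West Greenway 0.2383.
Pro-rata amounts: North Reservoir 1,613.44; Winslow Corridor 887.73; Pioneer Interchange 1,421.33; West Greenway 1,227.49.
Rounded to nearest $25: North Reservoir $1,625; Winslow Corridor $900; Pioneer Interchange $1,425; West Greenway $1,225. Sum = $5,175.
Difference $5,150 − $5,175 = −$25 applied to largest allocation (North Reservoir): North Reservoir becomes $1,600.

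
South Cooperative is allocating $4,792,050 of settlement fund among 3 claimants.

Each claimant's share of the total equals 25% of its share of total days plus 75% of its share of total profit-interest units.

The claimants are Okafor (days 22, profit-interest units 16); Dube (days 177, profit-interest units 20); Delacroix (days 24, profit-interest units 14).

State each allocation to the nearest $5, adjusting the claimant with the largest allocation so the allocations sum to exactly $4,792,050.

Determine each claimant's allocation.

Okafor: $1,268,280 | Dube: $2,388,505 | Delacroix: $1,135,265

Totals — days 223, profit-interest units 50.
Blended shares (25% days + 75% profit-interest units): Okafor 0.2647; Dube 0.4984; Delacroix 0.2369.
Raw shares: Okafor 1,268,281.57; Dube 2,388,503.85; Delacroix 1,135,264.58.
Rounded to nearest $5: Okafor $1,268,280; Dube $2,388,505; Delacroix $1,135,265. Sum = $4,792,050.
No rounding difference to absorb.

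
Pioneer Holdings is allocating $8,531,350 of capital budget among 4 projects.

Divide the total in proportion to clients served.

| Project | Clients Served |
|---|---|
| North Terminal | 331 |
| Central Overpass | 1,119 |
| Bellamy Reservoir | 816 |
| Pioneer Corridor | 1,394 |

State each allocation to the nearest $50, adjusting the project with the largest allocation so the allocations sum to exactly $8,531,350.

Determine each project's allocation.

Combined clients served = 3,660.
Unrounded shares: North Terminal 331/3,660 × $8,531,350 = 771,551.05; Central Overpass 1,119/3,660 × $8,531,350 = 2,608,355.37; Bellamy Reservoir 816/3,660 × $8,531,350 = 1,902,071.48; Pioneer Corridor 1,394/3,660 × $8,531,350 = 3,249,372.10.
After rounding ($50): North Terminal $771,550; Central Overpass $2,608,350; Bellamy Reservoir $1,902,050; Pioneer Corridor $3,249,350. Sum = $8,531,300.
Difference $8,531,350 − $8,531,300 = +$50 applied to largest allocation (Pioneer Corridor): Pioneer Corridor becomes $3,249,400.

North Terminal: $771,550 · Central Overpass: $2,608,350 · Bellamy Reservoir: $1,902,050 · Pioneer Corridor: $3,249,400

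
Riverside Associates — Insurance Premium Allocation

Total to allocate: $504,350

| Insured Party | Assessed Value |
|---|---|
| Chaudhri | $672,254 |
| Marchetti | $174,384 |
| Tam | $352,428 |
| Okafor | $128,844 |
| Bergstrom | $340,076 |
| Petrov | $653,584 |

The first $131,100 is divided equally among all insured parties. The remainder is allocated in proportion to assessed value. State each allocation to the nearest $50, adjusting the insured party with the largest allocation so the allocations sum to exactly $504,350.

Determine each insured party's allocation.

Equal tier: $131,100 ÷ 6 = $21,850 apiece.
Remainder $373,250 by assessed value (total 2,321,570): Chaudhri 108,081.52 → $108,100; Marchetti 28,036.56 → $28,050; Tam 56,661.55 → $56,650; Okafor 20,714.87 → $20,700; Bergstrom 54,675.66 → $54,700; Petrov 105,079.85 → $105,100.
Rounding difference −$50 on remainder applied to Chaudhri.
Totals: Chaudhri $21,850 + $108,050 = $129,900; Marchetti $21,850 + $28,050 = $49,900; Tam $21,850 + $56,650 = $78,500; Okafor $21,850 + $20,700 = $42,550; Bergstrom $21,850 + $54,700 = $76,550; Petrov $21,850 + $105,100 = $126,950.

Chaudhri: $129,900 · Marchetti: $49,900 · Tam: $78,500 · Okafor: $42,550 · Bergstrom: $76,550 · Petrov: $126,950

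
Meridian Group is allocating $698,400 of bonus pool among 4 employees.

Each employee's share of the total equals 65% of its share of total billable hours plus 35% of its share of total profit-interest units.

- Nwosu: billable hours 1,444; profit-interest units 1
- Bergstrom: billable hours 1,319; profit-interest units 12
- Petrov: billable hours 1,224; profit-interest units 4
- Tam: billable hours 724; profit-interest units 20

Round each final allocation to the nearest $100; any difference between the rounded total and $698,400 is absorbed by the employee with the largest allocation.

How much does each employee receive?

Billable hours total 4,711; profit-interest units total 37.
Composite weights (65% billable hours + 35% profit-interest units): Nwosu 0.2087; Bergstrom 0.2955; Petrov 0.2067; Tam 0.2891.
Pro-rata amounts: Nwosu 145,752.79; Bergstrom 206,378.93; Petrov 144,372.67; Tam 201,895.61.
After rounding ($100): Nwosu $145,800; Bergstrom $206,400; Petrov $144,400; Tam $201,900. Sum = $698,500.
Difference $698,400 − $698,500 = −$100 applied to largest allocation (Bergstrom): Bergstrom becomes $206,300.

Nwosu: $145,800 · Bergstrom: $206,300 · Petrov: $144,400 · Tam: $201,900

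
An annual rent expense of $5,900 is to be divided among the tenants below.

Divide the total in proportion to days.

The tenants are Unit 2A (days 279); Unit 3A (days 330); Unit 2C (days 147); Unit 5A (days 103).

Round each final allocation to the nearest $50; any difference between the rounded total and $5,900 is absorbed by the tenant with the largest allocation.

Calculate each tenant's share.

Unit 2A: $1,900 · Unit 3A: $2,300 · Unit 2C: $1,000 · Unit 5A: $700

Days total: 859.
Proportional shares: Unit 2A 279/859 × $5,900 = 1,916.30; Unit 3A 330/859 × $5,900 = 2,266.59; Unit 2C 147/859 × $5,900 = 1,009.66; Unit 5A 103/859 × $5,900 = 707.45.
After rounding ($50): Unit 2A $1,900; Unit 3A $2,250; Unit 2C $1,000; Unit 5A $700. Sum = $5,850.
Difference $5,900 − $5,850 = +$50 applied to largest allocation (Unit 3A): Unit 3A becomes $2,300.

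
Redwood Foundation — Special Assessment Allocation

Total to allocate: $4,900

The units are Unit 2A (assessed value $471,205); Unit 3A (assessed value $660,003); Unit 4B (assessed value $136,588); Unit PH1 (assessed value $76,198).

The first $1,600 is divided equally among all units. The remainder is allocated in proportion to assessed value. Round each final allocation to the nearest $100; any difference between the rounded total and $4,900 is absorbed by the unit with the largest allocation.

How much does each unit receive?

Unit 2A: $1,600; Unit 3A: $2,000; Unit 4B: $700; Unit PH1: $600

First tranche $1,600 split equally: $400 each.
Remainder $3,300 by assessed value (total 1,343,994): Unit 2A 1,156.98 → $1,200; Unit 3A 1,620.55 → $1,600; Unit 4B 335.37 → $300; Unit PH1 187.09 → $200.
Totals: Unit 2A $400 + $1,200 = $1,600; Unit 3A $400 + $1,600 = $2,000; Unit 4B $400 + $300 = $700; Unit PH1 $400 + $200 = $600.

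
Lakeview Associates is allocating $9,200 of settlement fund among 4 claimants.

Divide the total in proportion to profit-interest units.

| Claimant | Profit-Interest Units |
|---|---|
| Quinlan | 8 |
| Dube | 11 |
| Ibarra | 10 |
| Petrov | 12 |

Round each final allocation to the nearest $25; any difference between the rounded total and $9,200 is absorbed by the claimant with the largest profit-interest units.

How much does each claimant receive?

Quinlan: $1,800 | Dube: $2,475 | Ibarra: $2,250 | Petrov: $2,675

Profit-interest units total: 41.
Unrounded shares: Quinlan 8/41 × $9,200 = 1,795.12; Dube 11/41 × $9,200 = 2,468.29; Ibarra 10/41 × $9,200 = 2,243.90; Petrov 12/41 × $9,200 = 2,692.68.
Rounded to nearest $25: Quinlan $1,800; Dube $2,475; Ibarra $2,250; Petrov $2,700. Sum = $9,225.
Difference $9,200 − $9,225 = −$25 applied to largest profit-interest units (Petrov): Petrov becomes $2,675.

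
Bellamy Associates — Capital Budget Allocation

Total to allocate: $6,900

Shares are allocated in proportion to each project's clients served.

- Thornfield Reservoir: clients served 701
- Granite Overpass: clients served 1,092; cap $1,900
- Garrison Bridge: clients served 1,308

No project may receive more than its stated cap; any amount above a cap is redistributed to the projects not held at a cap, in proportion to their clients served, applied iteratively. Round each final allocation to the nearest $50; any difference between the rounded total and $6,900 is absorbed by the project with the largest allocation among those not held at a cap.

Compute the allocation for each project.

Combined clients served = 3,101.
Proportional shares (ignoring caps): Thornfield Reservoir 1,559.79; Granite Overpass 2,429.80; Garrison Bridge 2,910.42.
Held at cap: Granite Overpass ($1,900); remaining pool $5,000 reallocated over remaining clients served 2,009.
Shares after redistribution: Thornfield Reservoir 1,744.65 → $1,750; Garrison Bridge 3,255.35 → $3,250.

Thornfield Reservoir: $1,750; Granite Overpass: $1,900; Garrison Bridge: $3,250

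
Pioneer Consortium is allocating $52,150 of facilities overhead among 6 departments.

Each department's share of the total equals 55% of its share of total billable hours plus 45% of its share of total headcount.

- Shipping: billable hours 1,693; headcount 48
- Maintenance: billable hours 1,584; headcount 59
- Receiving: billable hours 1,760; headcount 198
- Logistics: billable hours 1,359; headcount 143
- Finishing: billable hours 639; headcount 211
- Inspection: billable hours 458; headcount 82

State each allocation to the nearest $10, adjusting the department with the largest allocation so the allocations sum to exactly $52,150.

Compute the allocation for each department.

Billable hours total 7,493; headcount total 741.
Composite weights (55% billable hours + 45% headcount): Shipping 0.1534; Maintenance 0.1521; Receiving 0.2494; Logistics 0.1866; Finishing 0.1750; Inspection 0.0834.
Raw shares: Shipping 8,000.81; Maintenance 7,931.94; Receiving 13,007.78; Logistics 9,730.94; Finishing 9,128.41; Inspection 4,350.12.
Rounded to nearest $10: Shipping $8,000; Maintenance $7,930; Receiving $13,010; Logistics $9,730; Finishing $9,130; Inspection $4,350. Sum = $52,150.
Rounded total matches; no reconciliation needed.

Shipping: $8,000 | Maintenance: $7,930 | Receiving: $13,010 | Logistics: $9,730 | Finishing: $9,130 | Inspection: $4,350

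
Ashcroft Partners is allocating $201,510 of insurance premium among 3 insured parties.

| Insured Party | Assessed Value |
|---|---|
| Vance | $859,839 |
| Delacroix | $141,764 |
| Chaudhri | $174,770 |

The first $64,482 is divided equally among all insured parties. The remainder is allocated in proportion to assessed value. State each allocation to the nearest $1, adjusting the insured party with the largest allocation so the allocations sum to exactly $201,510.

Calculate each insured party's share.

First tranche $64,482 split equally: $21,494 each.
Remainder $137,028 by assessed value (total 1,176,373): Vance 100,157.02 → $100,157; Delacroix 16,513.16 → $16,513; Chaudhri 20,357.81 → $20,358.
Totals: Vance $21,494 + $100,157 = $121,651; Delacroix $21,494 + $16,513 = $38,007; Chaudhri $21,494 + $20,358 = $41,852.

Vance: $121,651 | Delacroix: $38,007 | Chaudhri: $41,852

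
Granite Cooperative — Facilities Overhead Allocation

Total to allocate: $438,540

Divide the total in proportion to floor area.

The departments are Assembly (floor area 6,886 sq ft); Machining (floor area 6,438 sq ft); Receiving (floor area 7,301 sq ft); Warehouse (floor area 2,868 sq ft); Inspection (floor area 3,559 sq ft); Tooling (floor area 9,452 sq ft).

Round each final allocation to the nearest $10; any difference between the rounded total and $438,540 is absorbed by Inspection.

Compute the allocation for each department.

Assembly: $82,720; Machining: $77,340; Receiving: $87,710; Warehouse: $34,450; Inspection: $42,770; Tooling: $113,550

Combined floor area = 36,504.
Proportional shares: Assembly 6,886/36,504 × $438,540 = 82,724.81; Machining 6,438/36,504 × $438,540 = 77,342.77; Receiving 7,301/36,504 × $438,540 = 87,710.40; Warehouse 2,868/36,504 × $438,540 = 34,454.65; Inspection 3,559/36,504 × $438,540 = 42,755.97; Tooling 9,452/36,504 × $438,540 = 113,551.39.
Rounded to nearest $10: Assembly $82,720; Machining $77,340; Receiving $87,710; Warehouse $34,450; Inspection $42,760; Tooling $113,550. Sum = $438,530.
Difference $438,540 − $438,530 = +$10 applied to Inspection: Inspection becomes $42,770.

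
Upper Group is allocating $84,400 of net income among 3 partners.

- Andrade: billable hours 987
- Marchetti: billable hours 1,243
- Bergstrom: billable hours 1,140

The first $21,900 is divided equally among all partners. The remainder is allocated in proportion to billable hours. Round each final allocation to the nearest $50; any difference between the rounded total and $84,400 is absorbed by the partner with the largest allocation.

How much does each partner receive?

$21,900 shared equally gives $7,300 per partner.
Remainder $62,500 by billable hours (total 3,370): Andrade 18,304.90 → $18,300; Marchetti 23,052.67 → $23,050; Bergstrom 21,142.43 → $21,150.
Totals: Andrade $7,300 + $18,300 = $25,600; Marchetti $7,300 + $23,050 = $30,350; Bergstrom $7,300 + $21,150 = $28,450.

Andrade: $25,600; Marchetti: $30,350; Bergstrom: $28,450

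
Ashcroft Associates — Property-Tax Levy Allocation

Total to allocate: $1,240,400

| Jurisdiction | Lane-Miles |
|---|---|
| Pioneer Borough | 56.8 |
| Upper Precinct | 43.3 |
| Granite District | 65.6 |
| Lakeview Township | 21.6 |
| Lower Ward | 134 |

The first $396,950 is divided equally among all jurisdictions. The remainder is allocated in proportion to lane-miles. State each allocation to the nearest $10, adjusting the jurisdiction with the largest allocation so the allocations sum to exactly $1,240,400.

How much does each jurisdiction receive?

$396,950 shared equally gives $79,390 per jurisdiction.
Remainder $843,450 by lane-miles (total 321.3): Pioneer Borough 149,106.63 → $149,110; Upper Precinct 113,667.55 → $113,670; Granite District 172,207.66 → $172,210; Lakeview Township 56,702.52 → $56,700; Lower Ward 351,765.64 → $351,770.
Rounding difference −$10 on remainder applied to Lower Ward.
Totals: Pioneer Borough $79,390 + $149,110 = $228,500; Upper Precinct $79,390 + $113,670 = $193,060; Granite District $79,390 + $172,210 = $251,600; Lakeview Township $79,390 + $56,700 = $136,090; Lower Ward $79,390 + $351,760 = $431,150.

Pioneer Borough: $228,500; Upper Precinct: $193,060; Granite District: $251,600; Lakeview Township: $136,090; Lower Ward: $431,150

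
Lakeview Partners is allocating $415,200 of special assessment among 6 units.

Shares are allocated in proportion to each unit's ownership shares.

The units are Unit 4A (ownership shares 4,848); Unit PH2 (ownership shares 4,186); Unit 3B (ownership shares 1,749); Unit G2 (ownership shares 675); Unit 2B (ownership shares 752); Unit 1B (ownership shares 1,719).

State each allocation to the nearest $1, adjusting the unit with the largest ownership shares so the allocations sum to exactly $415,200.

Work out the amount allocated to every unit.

Unit 4A: $144,510 · Unit PH2: $124,778 · Unit 3B: $52,135 · Unit G2: $20,121 · Unit 2B: $22,416 · Unit 1B: $51,240

Total ownership shares = 13,929.
Unrounded shares: Unit 4A 4,848/13,929 × $415,200 = 144,510.70; Unit PH2 4,186/13,929 × $415,200 = 124,777.60; Unit 3B 1,749/13,929 × $415,200 = 52,134.74; Unit G2 675/13,929 × $415,200 = 20,120.61; Unit 2B 752/13,929 × $415,200 = 22,415.85; Unit 1B 1,719/13,929 × $415,200 = 51,240.49.
After rounding ($1): Unit 4A $144,511; Unit PH2 $124,778; Unit 3B $52,135; Unit G2 $20,121; Unit 2B $22,416; Unit 1B $51,240. Sum = $415,201.
Difference $415,200 − $415,201 = −$1 applied to largest ownership shares (Unit 4A): Unit 4A becomes $144,510.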